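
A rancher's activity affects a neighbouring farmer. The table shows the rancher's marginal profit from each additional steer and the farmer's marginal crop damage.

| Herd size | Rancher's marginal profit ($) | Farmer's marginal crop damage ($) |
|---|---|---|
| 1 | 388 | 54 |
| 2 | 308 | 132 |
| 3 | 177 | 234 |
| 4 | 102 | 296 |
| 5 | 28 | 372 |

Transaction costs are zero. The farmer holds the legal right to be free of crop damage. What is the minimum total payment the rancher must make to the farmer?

$186

Efficient level: marginal profit ≥ marginal crop damage through level 2, so k* = 2.
With the farmer holding the right, the rancher must at least compensate total damage at k*: 54 + 132 = 186.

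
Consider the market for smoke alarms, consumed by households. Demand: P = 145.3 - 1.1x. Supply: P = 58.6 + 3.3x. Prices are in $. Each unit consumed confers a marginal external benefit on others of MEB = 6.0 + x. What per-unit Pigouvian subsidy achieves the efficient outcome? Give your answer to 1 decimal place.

subsidy = $33.3 per unit

Social marginal benefit = demand + MEB = 151.3 - 0.1x.
Set SMB = MC: 151.3 - 0.1x = 58.6 + 3.3x → x* = 27.2647.
The Pigouvian subsidy equals MEB at x*: 6.0 + 1.0×27.2647 = 33.2647.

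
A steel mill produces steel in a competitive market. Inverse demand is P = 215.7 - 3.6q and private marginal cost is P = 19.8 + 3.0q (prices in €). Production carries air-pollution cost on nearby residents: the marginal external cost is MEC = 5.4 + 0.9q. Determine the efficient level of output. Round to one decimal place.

Social marginal cost = private MC + MEC = 25.2 + 3.9q.
Set SMC = demand: 25.2 + 3.9q = 215.7 - 3.6q → q* = 25.4000.

q* = 25.4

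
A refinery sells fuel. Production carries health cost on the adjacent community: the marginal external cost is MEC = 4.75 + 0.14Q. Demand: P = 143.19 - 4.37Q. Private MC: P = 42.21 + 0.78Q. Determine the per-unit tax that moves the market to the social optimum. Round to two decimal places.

Social marginal cost = private MC + MEC = 46.96 + 0.92Q.
Set SMC = demand: 46.96 + 0.92Q = 143.19 - 4.37Q → Q* = 18.1909.
The Pigouvian tax equals MEC at Q*: 4.75 + 0.14×18.1909 = 7.2967.

tax = 7.30 per unit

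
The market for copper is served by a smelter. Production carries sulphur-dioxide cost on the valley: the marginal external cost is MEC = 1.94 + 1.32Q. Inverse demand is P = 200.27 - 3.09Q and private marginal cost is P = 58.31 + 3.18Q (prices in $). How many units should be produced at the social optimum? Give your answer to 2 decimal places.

Social marginal cost = private MC + MEC = 60.25 + 4.50Q.
Set SMC = demand: 60.25 + 4.50Q = 200.27 - 3.09Q → Q* = 18.4480.

Q* = 18.45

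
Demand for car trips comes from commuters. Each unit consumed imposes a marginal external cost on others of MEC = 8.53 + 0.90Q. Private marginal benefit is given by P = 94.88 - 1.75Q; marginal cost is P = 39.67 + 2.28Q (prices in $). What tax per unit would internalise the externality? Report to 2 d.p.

tax = $17.05 per unit

Social marginal benefit = demand − MEC = 86.35 - 2.65Q.
Set SMB = MC: 86.35 - 2.65Q = 39.67 + 2.28Q → Q* = 9.4686.
The Pigouvian tax equals MEC at Q*: 8.53 + 0.90×9.4686 = 17.0517.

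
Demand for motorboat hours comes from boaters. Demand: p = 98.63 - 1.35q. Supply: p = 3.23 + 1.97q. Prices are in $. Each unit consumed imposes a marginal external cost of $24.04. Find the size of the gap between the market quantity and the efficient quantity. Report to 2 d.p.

7.24 units

Market equilibrium (private): 3.23 + 1.97q = 98.63 - 1.35q → q_m = 28.7349.
Social marginal benefit = demand − MEC = 74.59 - 1.35q.
Set SMB = MC: 74.59 - 1.35q = 3.23 + 1.97q → q* = 21.4940.
Gap = |28.7349 − 21.4940| = 7.2409.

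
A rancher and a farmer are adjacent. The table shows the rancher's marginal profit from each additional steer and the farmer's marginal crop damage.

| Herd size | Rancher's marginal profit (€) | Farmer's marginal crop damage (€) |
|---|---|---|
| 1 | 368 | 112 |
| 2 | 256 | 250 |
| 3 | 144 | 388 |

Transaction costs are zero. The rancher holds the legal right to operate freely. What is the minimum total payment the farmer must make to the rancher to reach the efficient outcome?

€144

Left alone the rancher would choose level 3 (marginal profit stays positive).
Efficient level: k* = 2 (marginal profit ≥ marginal crop damage through 2).
The farmer must at least cover the rancher's forgone profit from cutting 3→2: 144 = 144.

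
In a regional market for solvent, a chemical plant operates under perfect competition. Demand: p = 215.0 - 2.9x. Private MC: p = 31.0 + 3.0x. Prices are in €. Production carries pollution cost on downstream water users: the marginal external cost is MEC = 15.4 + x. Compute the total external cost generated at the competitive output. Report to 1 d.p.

€966.6

Market equilibrium (private): 31.0 + 3.0x = 215.0 - 2.9x → x_m = 31.1864.
Total external cost = ∫₀^{x_m} (15.4 + 1.0x) dx = 15.4×31.1864 + ½×1.0×31.1864² = 966.5663.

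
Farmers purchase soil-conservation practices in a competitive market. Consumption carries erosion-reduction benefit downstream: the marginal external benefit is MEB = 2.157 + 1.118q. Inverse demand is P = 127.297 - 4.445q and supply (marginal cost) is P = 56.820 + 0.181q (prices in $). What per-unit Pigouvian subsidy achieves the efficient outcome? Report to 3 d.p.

subsidy = $25.305 per unit

Social marginal benefit = demand + MEB = 129.454 - 3.327q.
Set SMB = MC: 129.454 - 3.327q = 56.820 + 0.181q → q* = 20.7052.
The Pigouvian subsidy equals MEB at q*: 2.157 + 1.118×20.7052 = 25.3054.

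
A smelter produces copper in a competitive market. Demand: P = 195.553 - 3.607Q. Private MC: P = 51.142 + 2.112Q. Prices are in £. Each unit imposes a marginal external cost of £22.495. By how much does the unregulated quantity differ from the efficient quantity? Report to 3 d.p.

Market equilibrium (private): 51.142 + 2.112Q = 195.553 - 3.607Q → Q_m = 25.2511.
Social marginal cost = private MC + MEC = 73.637 + 2.112Q.
Set SMC = demand: 73.637 + 2.112Q = 195.553 - 3.607Q → Q* = 21.3177.
Gap = |25.2511 − 21.3177| = 3.9334.

3.933 units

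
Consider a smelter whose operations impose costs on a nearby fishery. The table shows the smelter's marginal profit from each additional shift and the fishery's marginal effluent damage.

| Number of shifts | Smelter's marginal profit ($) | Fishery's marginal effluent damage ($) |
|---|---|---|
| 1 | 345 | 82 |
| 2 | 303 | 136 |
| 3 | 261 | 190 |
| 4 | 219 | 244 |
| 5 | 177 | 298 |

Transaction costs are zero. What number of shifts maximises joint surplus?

3

Bargaining reaches the level where marginal profit last exceeds marginal effluent damage.
That holds through level 3 (261 ≥ 190) but not at 4 (219 < 244).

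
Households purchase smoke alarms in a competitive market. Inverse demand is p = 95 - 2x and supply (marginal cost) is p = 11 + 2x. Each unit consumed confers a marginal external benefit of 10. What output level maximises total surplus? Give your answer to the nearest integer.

Social marginal benefit = demand + MEB = 105 - 2x.
Set SMB = MC: 105 - 2x = 11 + 2x → x* = 23.5000.

x* = 24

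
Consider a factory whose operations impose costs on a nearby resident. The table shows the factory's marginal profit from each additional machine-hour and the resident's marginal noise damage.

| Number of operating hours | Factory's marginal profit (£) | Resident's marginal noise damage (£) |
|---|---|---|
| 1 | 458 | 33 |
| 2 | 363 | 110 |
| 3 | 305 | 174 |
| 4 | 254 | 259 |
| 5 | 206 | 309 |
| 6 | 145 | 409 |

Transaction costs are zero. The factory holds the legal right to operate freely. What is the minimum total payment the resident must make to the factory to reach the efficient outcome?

Left alone the factory would choose level 6 (marginal profit stays positive).
Efficient level: k* = 3 (marginal profit ≥ marginal noise damage through 3).
The resident must at least cover the factory's forgone profit from cutting 6→3: 254 + 206 + 145 = 605.

£605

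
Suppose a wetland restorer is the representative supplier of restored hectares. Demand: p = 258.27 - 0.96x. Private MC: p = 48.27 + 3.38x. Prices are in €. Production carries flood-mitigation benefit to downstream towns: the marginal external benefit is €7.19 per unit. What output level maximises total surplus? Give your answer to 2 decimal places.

Social marginal cost = private MC − MEB = 41.08 + 3.38x.
Set SMC = demand: 41.08 + 3.38x = 258.27 - 0.96x → x* = 50.0438.

x* = 50.04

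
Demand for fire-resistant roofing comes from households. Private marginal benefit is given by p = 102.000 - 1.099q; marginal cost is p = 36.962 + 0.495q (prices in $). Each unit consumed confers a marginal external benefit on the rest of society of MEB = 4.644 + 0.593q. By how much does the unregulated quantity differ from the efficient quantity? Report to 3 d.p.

Market equilibrium (private): 36.962 + 0.495q = 102.000 - 1.099q → q_m = 40.8018.
Social marginal benefit = demand + MEB = 106.644 - 0.506q.
Set SMB = MC: 106.644 - 0.506q = 36.962 + 0.495q → q* = 69.6124.
Gap = |40.8018 − 69.6124| = 28.8106.

28.811 units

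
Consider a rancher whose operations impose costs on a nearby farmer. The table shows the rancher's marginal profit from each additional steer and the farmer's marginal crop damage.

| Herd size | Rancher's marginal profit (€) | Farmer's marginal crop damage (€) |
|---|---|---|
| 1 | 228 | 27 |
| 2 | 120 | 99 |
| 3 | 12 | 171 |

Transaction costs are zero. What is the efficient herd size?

2

Bargaining reaches the level where marginal profit last exceeds marginal crop damage.
That holds through level 2 (120 ≥ 99) but not at 3 (12 < 171).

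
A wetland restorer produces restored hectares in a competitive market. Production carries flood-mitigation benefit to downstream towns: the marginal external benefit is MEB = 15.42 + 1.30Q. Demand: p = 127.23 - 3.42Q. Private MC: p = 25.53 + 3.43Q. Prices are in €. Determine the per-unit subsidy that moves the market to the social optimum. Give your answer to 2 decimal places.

subsidy = €42.85 per unit

Social marginal cost = private MC − MEB = 10.11 + 2.13Q.
Set SMC = demand: 10.11 + 2.13Q = 127.23 - 3.42Q → Q* = 21.1027.
The Pigouvian subsidy equals MEB at Q*: 15.42 + 1.30×21.1027 = 42.8535.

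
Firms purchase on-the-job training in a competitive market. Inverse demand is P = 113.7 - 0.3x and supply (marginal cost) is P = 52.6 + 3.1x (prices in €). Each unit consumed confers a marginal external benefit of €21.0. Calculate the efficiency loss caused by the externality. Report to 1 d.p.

Market equilibrium (private): 52.6 + 3.1x = 113.7 - 0.3x → x_m = 17.9706.
Social marginal benefit = demand + MEB = 134.7 - 0.3x.
Set SMB = MC: 134.7 - 0.3x = 52.6 + 3.1x → x* = 24.1471.
Between x* and x_m the wedge SMB − MC runs linearly from 0 to MEB(x_m), so the loss is a triangle.
DWL = ½ × 6.1765 × 21.0000 = 64.8533.

DWL = €64.9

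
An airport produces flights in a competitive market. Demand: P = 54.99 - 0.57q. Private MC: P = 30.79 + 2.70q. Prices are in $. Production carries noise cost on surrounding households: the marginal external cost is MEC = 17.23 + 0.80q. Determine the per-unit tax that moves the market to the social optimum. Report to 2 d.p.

tax = $18.60 per unit

Social marginal cost = private MC + MEC = 48.02 + 3.50q.
Set SMC = demand: 48.02 + 3.50q = 54.99 - 0.57q → q* = 1.7125.
The Pigouvian tax equals MEC at q*: 17.23 + 0.80×1.7125 = 18.6000.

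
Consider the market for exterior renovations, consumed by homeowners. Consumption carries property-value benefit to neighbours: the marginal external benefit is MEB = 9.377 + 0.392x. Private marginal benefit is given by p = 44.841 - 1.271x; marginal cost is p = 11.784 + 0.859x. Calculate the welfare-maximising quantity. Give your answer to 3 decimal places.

x* = 24.415

Social marginal benefit = demand + MEB = 54.218 - 0.879x.
Set SMB = MC: 54.218 - 0.879x = 11.784 + 0.859x → x* = 24.4154.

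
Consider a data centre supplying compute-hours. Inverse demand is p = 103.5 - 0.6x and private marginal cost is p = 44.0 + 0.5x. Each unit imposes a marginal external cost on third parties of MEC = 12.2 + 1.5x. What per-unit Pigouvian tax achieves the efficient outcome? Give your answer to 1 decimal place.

tax = 39.5 per unit

Social marginal cost = private MC + MEC = 56.2 + 2.0x.
Set SMC = demand: 56.2 + 2.0x = 103.5 - 0.6x → x* = 18.1923.
The Pigouvian tax equals MEC at x*: 12.2 + 1.5×18.1923 = 39.4885.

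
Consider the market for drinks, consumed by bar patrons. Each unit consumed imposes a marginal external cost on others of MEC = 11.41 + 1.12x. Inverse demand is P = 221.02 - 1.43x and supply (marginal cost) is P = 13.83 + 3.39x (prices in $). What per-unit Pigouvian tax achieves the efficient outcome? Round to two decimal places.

Social marginal benefit = demand − MEC = 209.61 - 2.55x.
Set SMB = MC: 209.61 - 2.55x = 13.83 + 3.39x → x* = 32.9596.
The Pigouvian tax equals MEC at x*: 11.41 + 1.12×32.9596 = 48.3248.

tax = $48.32 per unit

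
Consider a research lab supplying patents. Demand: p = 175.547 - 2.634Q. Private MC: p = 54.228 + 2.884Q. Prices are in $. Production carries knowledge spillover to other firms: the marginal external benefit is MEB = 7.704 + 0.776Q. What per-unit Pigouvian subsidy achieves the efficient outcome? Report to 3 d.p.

Social marginal cost = private MC − MEB = 46.524 + 2.108Q.
Set SMC = demand: 46.524 + 2.108Q = 175.547 - 2.634Q → Q* = 27.2086.
The Pigouvian subsidy equals MEB at Q*: 7.704 + 0.776×27.2086 = 28.8179.

subsidy = $28.818 per unit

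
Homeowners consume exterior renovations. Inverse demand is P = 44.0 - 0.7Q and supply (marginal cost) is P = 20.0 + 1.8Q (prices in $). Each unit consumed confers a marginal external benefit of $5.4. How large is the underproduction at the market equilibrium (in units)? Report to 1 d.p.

Market equilibrium (private): 20.0 + 1.8Q = 44.0 - 0.7Q → Q_m = 9.6000.
Social marginal benefit = demand + MEB = 49.4 - 0.7Q.
Set SMB = MC: 49.4 - 0.7Q = 20.0 + 1.8Q → Q* = 11.7600.
Gap = |9.6000 − 11.7600| = 2.1600.

2.2 units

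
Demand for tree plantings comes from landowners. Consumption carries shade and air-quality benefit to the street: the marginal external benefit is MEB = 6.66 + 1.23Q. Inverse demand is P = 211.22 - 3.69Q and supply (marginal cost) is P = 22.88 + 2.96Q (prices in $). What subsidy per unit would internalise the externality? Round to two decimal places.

subsidy = $50.91 per unit

Social marginal benefit = demand + MEB = 217.88 - 2.46Q.
Set SMB = MC: 217.88 - 2.46Q = 22.88 + 2.96Q → Q* = 35.9779.
The Pigouvian subsidy equals MEB at Q*: 6.66 + 1.23×35.9779 = 50.9128.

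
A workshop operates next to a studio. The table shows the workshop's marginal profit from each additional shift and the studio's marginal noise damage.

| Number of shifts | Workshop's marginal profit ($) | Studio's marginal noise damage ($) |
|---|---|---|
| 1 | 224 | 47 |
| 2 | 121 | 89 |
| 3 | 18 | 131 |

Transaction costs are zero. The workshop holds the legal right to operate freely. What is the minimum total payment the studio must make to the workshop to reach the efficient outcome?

$18

Left alone the workshop would choose level 3 (marginal profit stays positive).
Efficient level: k* = 2 (marginal profit ≥ marginal noise damage through 2).
The studio must at least cover the workshop's forgone profit from cutting 3→2: 18 = 18.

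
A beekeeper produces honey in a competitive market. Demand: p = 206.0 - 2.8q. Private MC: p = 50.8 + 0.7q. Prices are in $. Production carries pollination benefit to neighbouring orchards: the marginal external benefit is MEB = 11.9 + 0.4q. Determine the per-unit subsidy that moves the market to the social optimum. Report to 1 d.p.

Social marginal cost = private MC − MEB = 38.9 + 0.3q.
Set SMC = demand: 38.9 + 0.3q = 206.0 - 2.8q → q* = 53.9032.
The Pigouvian subsidy equals MEB at q*: 11.9 + 0.4×53.9032 = 33.4613.

subsidy = $33.5 per unit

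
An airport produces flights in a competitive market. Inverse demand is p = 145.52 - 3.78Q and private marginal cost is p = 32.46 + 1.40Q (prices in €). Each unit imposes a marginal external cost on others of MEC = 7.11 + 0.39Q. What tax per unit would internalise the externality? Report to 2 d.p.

Social marginal cost = private MC + MEC = 39.57 + 1.79Q.
Set SMC = demand: 39.57 + 1.79Q = 145.52 - 3.78Q → Q* = 19.0215.
The Pigouvian tax equals MEC at Q*: 7.11 + 0.39×19.0215 = 14.5284.

tax = €14.53 per unit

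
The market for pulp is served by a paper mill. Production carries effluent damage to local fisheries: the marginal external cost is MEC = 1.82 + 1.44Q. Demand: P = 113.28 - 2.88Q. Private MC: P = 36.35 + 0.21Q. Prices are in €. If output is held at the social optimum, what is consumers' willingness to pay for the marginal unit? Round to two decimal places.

Social marginal cost = private MC + MEC = 38.17 + 1.65Q.
Set SMC = demand: 38.17 + 1.65Q = 113.28 - 2.88Q → Q* = 16.5806.
Consumer price on the demand curve at Q*: 113.28 − 2.88×16.5806 = 65.5279.

P = €65.53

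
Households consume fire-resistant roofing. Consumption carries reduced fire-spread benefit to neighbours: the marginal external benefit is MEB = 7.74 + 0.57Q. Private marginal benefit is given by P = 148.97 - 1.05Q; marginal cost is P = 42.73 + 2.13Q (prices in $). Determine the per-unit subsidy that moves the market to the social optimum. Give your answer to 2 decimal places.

Social marginal benefit = demand + MEB = 156.71 - 0.48Q.
Set SMB = MC: 156.71 - 0.48Q = 42.73 + 2.13Q → Q* = 43.6705.
The Pigouvian subsidy equals MEB at Q*: 7.74 + 0.57×43.6705 = 32.6322.

subsidy = $32.63 per unit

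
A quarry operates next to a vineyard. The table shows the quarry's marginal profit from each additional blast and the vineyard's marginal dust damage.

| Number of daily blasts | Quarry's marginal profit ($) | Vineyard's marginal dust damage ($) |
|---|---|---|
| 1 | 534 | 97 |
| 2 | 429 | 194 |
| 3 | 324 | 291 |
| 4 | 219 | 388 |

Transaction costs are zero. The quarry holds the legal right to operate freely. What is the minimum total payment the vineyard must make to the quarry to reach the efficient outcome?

Left alone the quarry would choose level 4 (marginal profit stays positive).
Efficient level: k* = 3 (marginal profit ≥ marginal dust damage through 3).
The vineyard must at least cover the quarry's forgone profit from cutting 4→3: 219 = 219.

$219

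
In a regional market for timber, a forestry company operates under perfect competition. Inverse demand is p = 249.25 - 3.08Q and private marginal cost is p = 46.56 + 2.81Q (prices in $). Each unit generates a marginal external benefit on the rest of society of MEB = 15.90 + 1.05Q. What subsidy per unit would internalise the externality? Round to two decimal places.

Social marginal cost = private MC − MEB = 30.66 + 1.76Q.
Set SMC = demand: 30.66 + 1.76Q = 249.25 - 3.08Q → Q* = 45.1632.
The Pigouvian subsidy equals MEB at Q*: 15.90 + 1.05×45.1632 = 63.3214.

subsidy = $63.32 per unit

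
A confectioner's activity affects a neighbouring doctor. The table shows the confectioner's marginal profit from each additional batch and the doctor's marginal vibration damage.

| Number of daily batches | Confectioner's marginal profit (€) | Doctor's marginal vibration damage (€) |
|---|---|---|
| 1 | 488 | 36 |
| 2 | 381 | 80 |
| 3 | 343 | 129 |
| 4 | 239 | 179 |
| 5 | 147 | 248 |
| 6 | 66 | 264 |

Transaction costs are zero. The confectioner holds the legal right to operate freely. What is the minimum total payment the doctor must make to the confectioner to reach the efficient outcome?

Left alone the confectioner would choose level 6 (marginal profit stays positive).
Efficient level: k* = 4 (marginal profit ≥ marginal vibration damage through 4).
The doctor must at least cover the confectioner's forgone profit from cutting 6→4: 147 + 66 = 213.

€213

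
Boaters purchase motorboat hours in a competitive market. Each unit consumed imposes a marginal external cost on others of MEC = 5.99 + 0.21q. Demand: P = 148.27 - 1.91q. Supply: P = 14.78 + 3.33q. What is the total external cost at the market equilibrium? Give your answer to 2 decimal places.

Market equilibrium (private): 14.78 + 3.33q = 148.27 - 1.91q → q_m = 25.4752.
Total external cost = ∫₀^{q_m} (5.99 + 0.21q) dq = 5.99×25.4752 + ½×0.21×25.4752² = 220.7400.

220.74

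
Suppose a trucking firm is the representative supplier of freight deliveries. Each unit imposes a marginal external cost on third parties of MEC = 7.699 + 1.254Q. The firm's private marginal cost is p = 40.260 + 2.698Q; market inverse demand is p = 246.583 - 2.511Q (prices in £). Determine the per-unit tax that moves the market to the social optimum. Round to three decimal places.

Social marginal cost = private MC + MEC = 47.959 + 3.952Q.
Set SMC = demand: 47.959 + 3.952Q = 246.583 - 2.511Q → Q* = 30.7325.
The Pigouvian tax equals MEC at Q*: 7.699 + 1.254×30.7325 = 46.2376.

tax = £46.238 per unit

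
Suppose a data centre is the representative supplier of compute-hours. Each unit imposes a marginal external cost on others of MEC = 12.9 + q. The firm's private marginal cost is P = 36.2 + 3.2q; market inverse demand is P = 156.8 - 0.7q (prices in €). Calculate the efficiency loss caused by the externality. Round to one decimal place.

Market equilibrium (private): 36.2 + 3.2q = 156.8 - 0.7q → q_m = 30.9231.
Social marginal cost = private MC + MEC = 49.1 + 4.2q.
Set SMC = demand: 49.1 + 4.2q = 156.8 - 0.7q → q* = 21.9796.
Between q* and q_m the wedge SMC − demand runs linearly from 0 to MEC(q_m), so the loss is a triangle.
DWL = ½ × 8.9435 × 43.8231 = 195.9659.

DWL = €196.0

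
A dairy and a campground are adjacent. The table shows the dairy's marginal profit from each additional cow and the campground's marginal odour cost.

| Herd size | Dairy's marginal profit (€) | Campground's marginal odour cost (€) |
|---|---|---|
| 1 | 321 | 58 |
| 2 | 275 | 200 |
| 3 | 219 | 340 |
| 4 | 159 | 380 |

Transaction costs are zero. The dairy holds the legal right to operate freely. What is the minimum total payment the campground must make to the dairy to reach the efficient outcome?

Left alone the dairy would choose level 4 (marginal profit stays positive).
Efficient level: k* = 2 (marginal profit ≥ marginal odour cost through 2).
The campground must at least cover the dairy's forgone profit from cutting 4→2: 219 + 159 = 378.

€378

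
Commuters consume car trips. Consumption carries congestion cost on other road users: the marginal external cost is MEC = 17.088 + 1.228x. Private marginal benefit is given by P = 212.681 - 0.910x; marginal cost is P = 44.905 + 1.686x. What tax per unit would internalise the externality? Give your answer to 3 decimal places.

Social marginal benefit = demand − MEC = 195.593 - 2.138x.
Set SMB = MC: 195.593 - 2.138x = 44.905 + 1.686x → x* = 39.4059.
The Pigouvian tax equals MEC at x*: 17.088 + 1.228×39.4059 = 65.4784.

tax = 65.478 per unit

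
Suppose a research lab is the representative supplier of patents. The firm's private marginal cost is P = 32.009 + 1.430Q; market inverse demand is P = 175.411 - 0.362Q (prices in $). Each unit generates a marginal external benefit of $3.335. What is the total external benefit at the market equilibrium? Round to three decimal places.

$266.878

Market equilibrium (private): 32.009 + 1.430Q = 175.411 - 0.362Q → Q_m = 80.0234.
Total external benefit = MEB × Q_m = 3.335 × 80.0234 = 266.8780.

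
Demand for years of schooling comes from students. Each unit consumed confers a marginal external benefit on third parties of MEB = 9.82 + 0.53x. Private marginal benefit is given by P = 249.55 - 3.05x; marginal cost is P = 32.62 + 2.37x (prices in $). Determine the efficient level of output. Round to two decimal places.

x* = 46.37

Social marginal benefit = demand + MEB = 259.37 - 2.52x.
Set SMB = MC: 259.37 - 2.52x = 32.62 + 2.37x → x* = 46.3701.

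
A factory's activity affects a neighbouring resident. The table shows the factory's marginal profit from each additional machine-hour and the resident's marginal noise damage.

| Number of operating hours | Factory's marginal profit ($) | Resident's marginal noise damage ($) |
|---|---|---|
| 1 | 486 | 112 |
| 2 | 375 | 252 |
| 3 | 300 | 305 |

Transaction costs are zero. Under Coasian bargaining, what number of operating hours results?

2

Bargaining reaches the level where marginal profit last exceeds marginal noise damage.
That holds through level 2 (375 ≥ 252) but not at 3 (300 < 305).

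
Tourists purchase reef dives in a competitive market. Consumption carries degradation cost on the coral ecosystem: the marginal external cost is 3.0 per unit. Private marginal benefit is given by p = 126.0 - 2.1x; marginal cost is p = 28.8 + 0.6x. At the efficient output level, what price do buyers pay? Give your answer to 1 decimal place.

Social marginal benefit = demand − MEC = 123.0 - 2.1x.
Set SMB = MC: 123.0 - 2.1x = 28.8 + 0.6x → x* = 34.8889.
Consumer price on the demand curve at x*: 126.0 − 2.1×34.8889 = 52.7333.

P = 52.7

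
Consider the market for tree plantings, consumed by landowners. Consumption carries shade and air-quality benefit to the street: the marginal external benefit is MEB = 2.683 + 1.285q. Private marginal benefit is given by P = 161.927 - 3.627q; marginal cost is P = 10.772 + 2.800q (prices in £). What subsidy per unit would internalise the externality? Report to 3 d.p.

Social marginal benefit = demand + MEB = 164.610 - 2.342q.
Set SMB = MC: 164.610 - 2.342q = 10.772 + 2.800q → q* = 29.9179.
The Pigouvian subsidy equals MEB at q*: 2.683 + 1.285×29.9179 = 41.1275.

subsidy = £41.128 per unit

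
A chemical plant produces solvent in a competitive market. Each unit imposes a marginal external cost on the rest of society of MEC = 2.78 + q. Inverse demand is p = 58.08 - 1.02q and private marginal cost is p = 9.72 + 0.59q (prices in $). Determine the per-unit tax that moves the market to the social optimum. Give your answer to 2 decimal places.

Social marginal cost = private MC + MEC = 12.50 + 1.59q.
Set SMC = demand: 12.50 + 1.59q = 58.08 - 1.02q → q* = 17.4636.
The Pigouvian tax equals MEC at q*: 2.78 + 1.00×17.4636 = 20.2436.

tax = $20.24 per unit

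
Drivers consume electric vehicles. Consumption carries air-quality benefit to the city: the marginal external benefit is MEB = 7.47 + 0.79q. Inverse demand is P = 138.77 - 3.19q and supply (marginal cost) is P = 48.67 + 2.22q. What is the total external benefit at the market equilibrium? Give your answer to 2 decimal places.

233.97

Market equilibrium (private): 48.67 + 2.22q = 138.77 - 3.19q → q_m = 16.6543.
Total external benefit = ∫₀^{q_m} (7.47 + 0.79q) dq = 7.47×16.6543 + ½×0.79×16.6543² = 233.9671.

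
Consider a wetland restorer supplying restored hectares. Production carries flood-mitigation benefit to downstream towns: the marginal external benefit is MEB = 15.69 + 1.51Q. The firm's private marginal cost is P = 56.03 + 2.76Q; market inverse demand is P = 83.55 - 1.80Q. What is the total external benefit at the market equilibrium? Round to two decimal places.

122.19

Market equilibrium (private): 56.03 + 2.76Q = 83.55 - 1.80Q → Q_m = 6.0351.
Total external benefit = ∫₀^{Q_m} (15.69 + 1.51Q) dQ = 15.69×6.0351 + ½×1.51×6.0351² = 122.1897.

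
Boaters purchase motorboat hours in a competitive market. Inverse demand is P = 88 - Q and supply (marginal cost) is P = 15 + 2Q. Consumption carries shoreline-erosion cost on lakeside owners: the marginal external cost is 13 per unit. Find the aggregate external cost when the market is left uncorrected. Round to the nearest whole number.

Market equilibrium (private): 15 + 2Q = 88 - Q → Q_m = 24.3333.
Total external cost = MEC × Q_m = 13 × 24.3333 = 316.3329.

316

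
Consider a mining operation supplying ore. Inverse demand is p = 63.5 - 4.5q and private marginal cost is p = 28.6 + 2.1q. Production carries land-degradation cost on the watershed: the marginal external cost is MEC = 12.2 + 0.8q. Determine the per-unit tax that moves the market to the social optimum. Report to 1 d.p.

Social marginal cost = private MC + MEC = 40.8 + 2.9q.
Set SMC = demand: 40.8 + 2.9q = 63.5 - 4.5q → q* = 3.0676.
The Pigouvian tax equals MEC at q*: 12.2 + 0.8×3.0676 = 14.6541.

tax = 14.7 per unit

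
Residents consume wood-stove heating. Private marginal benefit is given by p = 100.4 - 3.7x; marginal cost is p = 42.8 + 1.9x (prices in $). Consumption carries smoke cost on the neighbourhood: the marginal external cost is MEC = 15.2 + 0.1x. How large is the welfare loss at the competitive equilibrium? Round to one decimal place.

DWL = $23.1

Market equilibrium (private): 42.8 + 1.9x = 100.4 - 3.7x → x_m = 10.2857.
Social marginal benefit = demand − MEC = 85.2 - 3.8x.
Set SMB = MC: 85.2 - 3.8x = 42.8 + 1.9x → x* = 7.4386.
Between x* and x_m the wedge MC − SMB runs linearly from 0 to MEC(x_m), so the loss is a triangle.
DWL = ½ × 2.8471 × 16.2286 = 23.1022.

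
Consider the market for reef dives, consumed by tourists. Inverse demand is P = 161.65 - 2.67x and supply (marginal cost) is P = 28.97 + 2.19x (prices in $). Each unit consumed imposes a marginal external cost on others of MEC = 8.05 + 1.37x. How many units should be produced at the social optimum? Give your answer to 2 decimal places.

Social marginal benefit = demand − MEC = 153.60 - 4.04x.
Set SMB = MC: 153.60 - 4.04x = 28.97 + 2.19x → x* = 20.0048.

x* = 20.00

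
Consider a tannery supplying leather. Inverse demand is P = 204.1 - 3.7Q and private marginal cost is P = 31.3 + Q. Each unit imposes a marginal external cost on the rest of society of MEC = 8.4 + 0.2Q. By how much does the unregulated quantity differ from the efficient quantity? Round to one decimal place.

Market equilibrium (private): 31.3 + Q = 204.1 - 3.7Q → Q_m = 36.7660.
Social marginal cost = private MC + MEC = 39.7 + 1.2Q.
Set SMC = demand: 39.7 + 1.2Q = 204.1 - 3.7Q → Q* = 33.5510.
Gap = |36.7660 − 33.5510| = 3.2150.

3.2 units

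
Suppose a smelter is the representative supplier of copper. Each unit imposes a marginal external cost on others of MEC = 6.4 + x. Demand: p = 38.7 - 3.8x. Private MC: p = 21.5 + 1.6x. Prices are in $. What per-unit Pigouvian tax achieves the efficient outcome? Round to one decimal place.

Social marginal cost = private MC + MEC = 27.9 + 2.6x.
Set SMC = demand: 27.9 + 2.6x = 38.7 - 3.8x → x* = 1.6875.
The Pigouvian tax equals MEC at x*: 6.4 + 1.0×1.6875 = 8.0875.

tax = $8.1 per unit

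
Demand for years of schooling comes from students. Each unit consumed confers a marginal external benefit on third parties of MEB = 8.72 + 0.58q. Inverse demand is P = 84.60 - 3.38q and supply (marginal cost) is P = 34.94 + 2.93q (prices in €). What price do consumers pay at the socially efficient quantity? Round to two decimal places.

P = €50.16

Social marginal benefit = demand + MEB = 93.32 - 2.80q.
Set SMB = MC: 93.32 - 2.80q = 34.94 + 2.93q → q* = 10.1885.
Consumer price on the demand curve at q*: 84.60 − 3.38×10.1885 = 50.1629.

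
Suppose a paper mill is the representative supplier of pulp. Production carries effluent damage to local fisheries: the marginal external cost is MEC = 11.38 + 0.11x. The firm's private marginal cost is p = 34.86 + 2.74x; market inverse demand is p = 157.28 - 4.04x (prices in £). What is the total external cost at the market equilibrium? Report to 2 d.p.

£223.41

Market equilibrium (private): 34.86 + 2.74x = 157.28 - 4.04x → x_m = 18.0560.
Total external cost = ∫₀^{x_m} (11.38 + 0.11x) dx = 11.38×18.0560 + ½×0.11×18.0560² = 223.4083.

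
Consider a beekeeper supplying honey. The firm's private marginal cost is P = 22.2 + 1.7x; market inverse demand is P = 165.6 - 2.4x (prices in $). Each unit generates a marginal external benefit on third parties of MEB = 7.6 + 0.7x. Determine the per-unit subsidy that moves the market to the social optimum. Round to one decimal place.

subsidy = $38.7 per unit

Social marginal cost = private MC − MEB = 14.6 + x.
Set SMC = demand: 14.6 + x = 165.6 - 2.4x → x* = 44.4118.
The Pigouvian subsidy equals MEB at x*: 7.6 + 0.7×44.4118 = 38.6883.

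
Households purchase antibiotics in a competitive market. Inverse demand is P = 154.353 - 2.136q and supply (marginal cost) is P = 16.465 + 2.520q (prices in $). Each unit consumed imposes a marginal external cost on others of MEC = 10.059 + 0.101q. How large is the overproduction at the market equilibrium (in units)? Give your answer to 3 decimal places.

Market equilibrium (private): 16.465 + 2.520q = 154.353 - 2.136q → q_m = 29.6151.
Social marginal benefit = demand − MEC = 144.294 - 2.237q.
Set SMB = MC: 144.294 - 2.237q = 16.465 + 2.520q → q* = 26.8718.
Gap = |29.6151 − 26.8718| = 2.7433.

2.743 units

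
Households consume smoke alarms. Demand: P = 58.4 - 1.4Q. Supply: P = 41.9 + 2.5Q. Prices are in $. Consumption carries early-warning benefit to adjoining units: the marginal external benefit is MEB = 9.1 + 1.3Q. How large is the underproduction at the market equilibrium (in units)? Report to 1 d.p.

5.6 units

Market equilibrium (private): 41.9 + 2.5Q = 58.4 - 1.4Q → Q_m = 4.2308.
Social marginal benefit = demand + MEB = 67.5 - 0.1Q.
Set SMB = MC: 67.5 - 0.1Q = 41.9 + 2.5Q → Q* = 9.8462.
Gap = |4.2308 − 9.8462| = 5.6154.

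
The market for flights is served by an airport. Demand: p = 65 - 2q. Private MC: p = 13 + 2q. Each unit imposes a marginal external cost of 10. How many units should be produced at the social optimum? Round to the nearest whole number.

Social marginal cost = private MC + MEC = 23 + 2q.
Set SMC = demand: 23 + 2q = 65 - 2q → q* = 10.5000.

q* = 11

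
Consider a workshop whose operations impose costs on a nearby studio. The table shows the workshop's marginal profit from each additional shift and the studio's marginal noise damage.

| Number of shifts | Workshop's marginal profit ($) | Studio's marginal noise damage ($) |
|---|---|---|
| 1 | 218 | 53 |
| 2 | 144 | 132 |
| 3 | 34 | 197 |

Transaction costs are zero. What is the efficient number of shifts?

Bargaining reaches the level where marginal profit last exceeds marginal noise damage.
That holds through level 2 (144 ≥ 132) but not at 3 (34 < 197).

2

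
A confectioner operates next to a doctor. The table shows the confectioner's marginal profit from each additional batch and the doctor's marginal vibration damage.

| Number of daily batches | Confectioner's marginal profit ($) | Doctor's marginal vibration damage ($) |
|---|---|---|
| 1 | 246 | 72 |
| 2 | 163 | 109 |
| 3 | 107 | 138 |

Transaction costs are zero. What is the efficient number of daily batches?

2

Bargaining reaches the level where marginal profit last exceeds marginal vibration damage.
That holds through level 2 (163 ≥ 109) but not at 3 (107 < 138).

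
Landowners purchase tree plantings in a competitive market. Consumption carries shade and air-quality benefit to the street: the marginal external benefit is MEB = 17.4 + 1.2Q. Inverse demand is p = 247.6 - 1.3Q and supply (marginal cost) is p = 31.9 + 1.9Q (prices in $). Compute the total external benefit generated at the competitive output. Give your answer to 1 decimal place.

$3899.0

Market equilibrium (private): 31.9 + 1.9Q = 247.6 - 1.3Q → Q_m = 67.4063.
Total external benefit = ∫₀^{Q_m} (17.4 + 1.2Q) dQ = 17.4×67.4063 + ½×1.2×67.4063² = 3899.0352.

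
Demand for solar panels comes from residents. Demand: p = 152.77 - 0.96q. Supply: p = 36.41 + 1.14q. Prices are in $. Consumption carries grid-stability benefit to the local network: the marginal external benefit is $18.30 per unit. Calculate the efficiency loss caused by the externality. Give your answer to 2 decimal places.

DWL = $79.74

Market equilibrium (private): 36.41 + 1.14q = 152.77 - 0.96q → q_m = 55.4095.
Social marginal benefit = demand + MEB = 171.07 - 0.96q.
Set SMB = MC: 171.07 - 0.96q = 36.41 + 1.14q → q* = 64.1238.
Height of the DWL triangle at q_m is SMB(q_m) − MC(q_m) = MEB(q_m) = 18.3000.
DWL = ½ × 8.7143 × 18.3000 = 79.7358.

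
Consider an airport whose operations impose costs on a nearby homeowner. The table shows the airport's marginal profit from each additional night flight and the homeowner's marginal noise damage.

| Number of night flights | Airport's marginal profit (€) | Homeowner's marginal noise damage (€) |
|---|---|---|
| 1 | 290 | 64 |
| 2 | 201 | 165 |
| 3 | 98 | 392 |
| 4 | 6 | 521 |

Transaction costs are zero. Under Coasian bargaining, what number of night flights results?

Bargaining reaches the level where marginal profit last exceeds marginal noise damage.
That holds through level 2 (201 ≥ 165) but not at 3 (98 < 392).

2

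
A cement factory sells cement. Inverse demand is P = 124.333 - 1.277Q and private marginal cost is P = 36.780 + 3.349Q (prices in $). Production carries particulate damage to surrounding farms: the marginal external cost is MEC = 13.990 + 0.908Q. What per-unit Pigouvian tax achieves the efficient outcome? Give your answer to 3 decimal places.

Social marginal cost = private MC + MEC = 50.770 + 4.257Q.
Set SMC = demand: 50.770 + 4.257Q = 124.333 - 1.277Q → Q* = 13.2929.
The Pigouvian tax equals MEC at Q*: 13.990 + 0.908×13.2929 = 26.0600.

tax = $26.060 per unit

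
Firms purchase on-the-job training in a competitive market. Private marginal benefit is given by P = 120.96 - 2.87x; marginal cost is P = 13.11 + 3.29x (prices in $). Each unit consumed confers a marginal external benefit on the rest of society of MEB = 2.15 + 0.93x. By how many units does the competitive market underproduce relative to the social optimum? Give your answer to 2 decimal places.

Market equilibrium (private): 13.11 + 3.29x = 120.96 - 2.87x → x_m = 17.5081.
Social marginal benefit = demand + MEB = 123.11 - 1.94x.
Set SMB = MC: 123.11 - 1.94x = 13.11 + 3.29x → x* = 21.0325.
Gap = |17.5081 − 21.0325| = 3.5244.

3.52 units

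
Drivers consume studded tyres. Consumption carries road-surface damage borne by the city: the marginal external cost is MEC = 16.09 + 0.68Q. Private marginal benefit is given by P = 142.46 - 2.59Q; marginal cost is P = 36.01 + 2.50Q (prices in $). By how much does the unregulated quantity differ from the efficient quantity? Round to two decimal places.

5.25 units

Market equilibrium (private): 36.01 + 2.50Q = 142.46 - 2.59Q → Q_m = 20.9136.
Social marginal benefit = demand − MEC = 126.37 - 3.27Q.
Set SMB = MC: 126.37 - 3.27Q = 36.01 + 2.50Q → Q* = 15.6603.
Gap = |20.9136 − 15.6603| = 5.2533.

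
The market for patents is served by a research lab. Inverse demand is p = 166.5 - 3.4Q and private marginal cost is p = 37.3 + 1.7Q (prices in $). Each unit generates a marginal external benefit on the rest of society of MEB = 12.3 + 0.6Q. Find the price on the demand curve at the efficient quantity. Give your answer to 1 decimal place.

P = $59.6

Social marginal cost = private MC − MEB = 25.0 + 1.1Q.
Set SMC = demand: 25.0 + 1.1Q = 166.5 - 3.4Q → Q* = 31.4444.
Consumer price on the demand curve at Q*: 166.5 − 3.4×31.4444 = 59.5890.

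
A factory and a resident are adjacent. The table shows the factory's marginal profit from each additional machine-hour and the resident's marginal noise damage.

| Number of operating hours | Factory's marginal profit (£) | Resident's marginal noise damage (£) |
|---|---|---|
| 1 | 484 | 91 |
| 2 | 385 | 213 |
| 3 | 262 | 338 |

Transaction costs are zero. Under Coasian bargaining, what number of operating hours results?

Bargaining reaches the level where marginal profit last exceeds marginal noise damage.
That holds through level 2 (385 ≥ 213) but not at 3 (262 < 338).

2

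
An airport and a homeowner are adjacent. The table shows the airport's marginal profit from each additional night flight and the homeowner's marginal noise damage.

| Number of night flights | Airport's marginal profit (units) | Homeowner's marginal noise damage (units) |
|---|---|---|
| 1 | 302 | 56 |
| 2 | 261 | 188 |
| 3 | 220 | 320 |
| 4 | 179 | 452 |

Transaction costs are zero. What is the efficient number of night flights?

Bargaining reaches the level where marginal profit last exceeds marginal noise damage.
That holds through level 2 (261 ≥ 188) but not at 3 (220 < 320).

2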